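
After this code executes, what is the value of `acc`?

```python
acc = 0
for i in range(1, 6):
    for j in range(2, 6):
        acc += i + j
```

130

i=1,j=2: acc = 0+3 = 3
i=1,j=3: acc = 3+4 = 7
i=1,j=4: acc = 7+5 = 12
i=1,j=5: acc = 12+6 = 18
i=2,j=2: acc = 18+4 = 22
i=2,j=3: acc = 22+5 = 27
i=2,j=4: acc = 27+6 = 33
i=2,j=5: acc = 33+7 = 40
i=3,j=2: acc = 40+5 = 45
i=3,j=3: acc = 45+6 = 51
i=3,j=4: acc = 51+7 = 58
i=3,j=5: acc = 58+8 = 66
i=4,j=2: acc = 66+6 = 72
i=4,j=3: acc = 72+7 = 79
i=4,j=4: acc = 79+8 = 87
i=4,j=5: acc = 87+9 = 96
i=5,j=2: acc = 96+7 = 103
i=5,j=3: acc = 103+8 = 111
i=5,j=4: acc = 111+9 = 120
i=5,j=5: acc = 120+10 = 130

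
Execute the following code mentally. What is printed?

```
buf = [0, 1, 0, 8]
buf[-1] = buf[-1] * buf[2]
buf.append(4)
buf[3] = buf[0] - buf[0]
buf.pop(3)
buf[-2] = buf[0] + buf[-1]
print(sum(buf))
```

buf[-1] = buf[-1]*buf[2] = 8*0 = 0 → [0, 1, 0, 0]
append 4 → [0, 1, 0, 0, 4]
buf[3] = buf[0]-buf[0] = 0-0 = 0 → [0, 1, 0, 0, 4]
pop(3) removes 0 → [0, 1, 0, 4]
buf[-2] = buf[0]+buf[-1] = 0+4 = 4 → [0, 1, 4, 4]
sum = 9

9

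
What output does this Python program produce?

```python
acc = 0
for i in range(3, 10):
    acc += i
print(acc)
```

42

i=3: acc = 0+3 = 3
i=4: acc = 3+4 = 7
i=5: acc = 7+5 = 12
i=6: acc = 12+6 = 18
i=7: acc = 18+7 = 25
i=8: acc = 25+8 = 33
i=9: acc = 33+9 = 42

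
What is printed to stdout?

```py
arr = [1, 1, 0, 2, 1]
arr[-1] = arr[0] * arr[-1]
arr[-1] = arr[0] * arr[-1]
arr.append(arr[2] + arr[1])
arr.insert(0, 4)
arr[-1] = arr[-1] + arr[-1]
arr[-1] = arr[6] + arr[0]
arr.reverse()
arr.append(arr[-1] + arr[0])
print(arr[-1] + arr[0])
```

16

arr[-1] = arr[0]*arr[-1] = 1*1 = 1 → [1, 1, 0, 2, 1]
arr[-1] = arr[0]*arr[-1] = 1*1 = 1 → [1, 1, 0, 2, 1]
append arr[2]+arr[1] = 0+1 = 1 → [1, 1, 0, 2, 1, 1]
insert 4 at 0 → [4, 1, 1, 0, 2, 1, 1]
arr[-1] = arr[-1]+arr[-1] = 1+1 = 2 → [4, 1, 1, 0, 2, 1, 2]
arr[-1] = arr[6]+arr[0] = 2+4 = 6 → [4, 1, 1, 0, 2, 1, 6]
reverse → [6, 1, 2, 0, 1, 1, 4]
append arr[-1]+arr[0] = 4+6 = 10 → [6, 1, 2, 0, 1, 1, 4, 10]
arr[-1]+arr[0] = 10+6 = 16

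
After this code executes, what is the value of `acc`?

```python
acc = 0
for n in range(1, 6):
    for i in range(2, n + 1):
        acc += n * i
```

n=2,i=2: acc = 0+4 = 4
n=3,i=2: acc = 4+6 = 10
n=3,i=3: acc = 10+9 = 19
n=4,i=2: acc = 19+8 = 27
n=4,i=3: acc = 27+12 = 39
n=4,i=4: acc = 39+16 = 55
n=5,i=2: acc = 55+10 = 65
n=5,i=3: acc = 65+15 = 80
n=5,i=4: acc = 80+20 = 100
n=5,i=5: acc = 100+25 = 125

125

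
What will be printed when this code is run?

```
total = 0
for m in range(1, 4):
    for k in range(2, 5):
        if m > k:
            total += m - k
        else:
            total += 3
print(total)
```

m=1,k=2: not 1>2, total = 0+3 = 3
m=1,k=3: not 1>3, total = 3+3 = 6
m=1,k=4: not 1>4, total = 6+3 = 9
m=2,k=2: not 2>2, total = 9+3 = 12
m=2,k=3: not 2>3, total = 12+3 = 15
m=2,k=4: not 2>4, total = 15+3 = 18
m=3,k=2: 3>2, total = 18+1 = 19
m=3,k=3: not 3>3, total = 19+3 = 22
m=3,k=4: not 3>4, total = 22+3 = 25

25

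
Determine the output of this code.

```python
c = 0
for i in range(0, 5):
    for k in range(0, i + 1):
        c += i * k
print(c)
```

i=0,k=0: c = 0+0 = 0
i=1,k=0: c = 0+0 = 0
i=1,k=1: c = 0+1 = 1
i=2,k=0: c = 1+0 = 1
i=2,k=1: c = 1+2 = 3
i=2,k=2: c = 3+4 = 7
i=3,k=0: c = 7+0 = 7
i=3,k=1: c = 7+3 = 10
i=3,k=2: c = 10+6 = 16
i=3,k=3: c = 16+9 = 25
i=4,k=0: c = 25+0 = 25
i=4,k=1: c = 25+4 = 29
i=4,k=2: c = 29+8 = 37
i=4,k=3: c = 37+12 = 49
i=4,k=4: c = 49+16 = 65

65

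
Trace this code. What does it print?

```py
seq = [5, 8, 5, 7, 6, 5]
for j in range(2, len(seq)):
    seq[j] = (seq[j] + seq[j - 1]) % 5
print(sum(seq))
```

j=2: seq[2] = (5+8)%5 = 3 → [5, 8, 3, 7, 6, 5]
j=3: seq[3] = (7+3)%5 = 0 → [5, 8, 3, 0, 6, 5]
j=4: seq[4] = (6+0)%5 = 1 → [5, 8, 3, 0, 1, 5]
j=5: seq[5] = (5+1)%5 = 1 → [5, 8, 3, 0, 1, 1]
sum = 18

18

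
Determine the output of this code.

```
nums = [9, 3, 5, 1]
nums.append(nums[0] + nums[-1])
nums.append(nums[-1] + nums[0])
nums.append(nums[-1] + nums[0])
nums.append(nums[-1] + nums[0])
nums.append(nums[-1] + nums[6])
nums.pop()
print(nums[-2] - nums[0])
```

19

append nums[0]+nums[-1] = 9+1 = 10 → [9, 3, 5, 1, 10]
append nums[-1]+nums[0] = 10+9 = 19 → [9, 3, 5, 1, 10, 19]
append nums[-1]+nums[0] = 19+9 = 28 → [9, 3, 5, 1, 10, 19, 28]
append nums[-1]+nums[0] = 28+9 = 37 → [9, 3, 5, 1, 10, 19, 28, 37]
append nums[-1]+nums[6] = 37+28 = 65 → [9, 3, 5, 1, 10, 19, 28, 37, 65]
pop() removes 65 → [9, 3, 5, 1, 10, 19, 28, 37]
nums[-2]-nums[0] = 28-9 = 19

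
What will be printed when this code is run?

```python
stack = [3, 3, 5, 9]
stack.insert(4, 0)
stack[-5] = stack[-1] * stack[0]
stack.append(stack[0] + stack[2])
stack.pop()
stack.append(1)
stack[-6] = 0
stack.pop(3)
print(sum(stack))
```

9

insert 0 at 4 → [3, 3, 5, 9, 0]
stack[-5] = stack[-1]*stack[0] = 0*3 = 0 → [0, 3, 5, 9, 0]
append stack[0]+stack[2] = 0+5 = 5 → [0, 3, 5, 9, 0, 5]
pop() removes 5 → [0, 3, 5, 9, 0]
append 1 → [0, 3, 5, 9, 0, 1]
stack[-6] = 0 → [0, 3, 5, 9, 0, 1]
pop(3) removes 9 → [0, 3, 5, 0, 1]
sum = 9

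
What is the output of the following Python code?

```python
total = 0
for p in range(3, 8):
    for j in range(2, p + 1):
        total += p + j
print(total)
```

p=3,j=2: total = 0+5 = 5
p=3,j=3: total = 5+6 = 11
p=4,j=2: total = 11+6 = 17
p=4,j=3: total = 17+7 = 24
p=4,j=4: total = 24+8 = 32
p=5,j=2: total = 32+7 = 39
p=5,j=3: total = 39+8 = 47
p=5,j=4: total = 47+9 = 56
p=5,j=5: total = 56+10 = 66
p=6,j=2: total = 66+8 = 74
p=6,j=3: total = 74+9 = 83
p=6,j=4: total = 83+10 = 93
p=6,j=5: total = 93+11 = 104
p=6,j=6: total = 104+12 = 116
p=7,j=2: total = 116+9 = 125
p=7,j=3: total = 125+10 = 135
p=7,j=4: total = 135+11 = 146
p=7,j=5: total = 146+12 = 158
p=7,j=6: total = 158+13 = 171
p=7,j=7: total = 171+14 = 185

185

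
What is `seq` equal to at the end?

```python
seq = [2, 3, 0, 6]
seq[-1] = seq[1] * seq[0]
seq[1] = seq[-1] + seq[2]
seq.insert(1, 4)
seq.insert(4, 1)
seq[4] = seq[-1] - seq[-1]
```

seq[-1] = seq[1]*seq[0] = 3*2 = 6 → [2, 3, 0, 6]
seq[1] = seq[-1]+seq[2] = 6+0 = 6 → [2, 6, 0, 6]
insert 4 at 1 → [2, 4, 6, 0, 6]
insert 1 at 4 → [2, 4, 6, 0, 1, 6]
seq[4] = seq[-1]-seq[-1] = 6-6 = 0 → [2, 4, 6, 0, 0, 6]

[2, 4, 6, 0, 0, 6]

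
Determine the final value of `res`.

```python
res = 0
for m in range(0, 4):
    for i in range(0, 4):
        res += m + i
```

48

m=0,i=0: res = 0+0 = 0
m=0,i=1: res = 0+1 = 1
m=0,i=2: res = 1+2 = 3
m=0,i=3: res = 3+3 = 6
m=1,i=0: res = 6+1 = 7
m=1,i=1: res = 7+2 = 9
m=1,i=2: res = 9+3 = 12
m=1,i=3: res = 12+4 = 16
m=2,i=0: res = 16+2 = 18
m=2,i=1: res = 18+3 = 21
m=2,i=2: res = 21+4 = 25
m=2,i=3: res = 25+5 = 30
m=3,i=0: res = 30+3 = 33
m=3,i=1: res = 33+4 = 37
m=3,i=2: res = 37+5 = 42
m=3,i=3: res = 42+6 = 48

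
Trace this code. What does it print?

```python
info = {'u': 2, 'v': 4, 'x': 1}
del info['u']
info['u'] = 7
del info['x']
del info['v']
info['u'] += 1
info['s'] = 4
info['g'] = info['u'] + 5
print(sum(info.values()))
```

del 'u' → {'v': 4, 'x': 1}
info['u'] = 7 → {'v': 4, 'x': 1, 'u': 7}
del 'x' → {'v': 4, 'u': 7}
del 'v' → {'u': 7}
info['u'] = 7+1 = 8 → {'u': 8}
info['s'] = 4 → {'u': 8, 's': 4}
info['g'] = info['u']+5 = 13 → {'u': 8, 's': 4, 'g': 13}
sum of values = 25

25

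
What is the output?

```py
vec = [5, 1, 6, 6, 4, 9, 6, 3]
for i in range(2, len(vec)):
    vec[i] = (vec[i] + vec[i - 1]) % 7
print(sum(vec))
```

24

i=2: vec[2] = (6+1)%7 = 0 → [5, 1, 0, 6, 4, 9, 6, 3]
i=3: vec[3] = (6+0)%7 = 6 → [5, 1, 0, 6, 4, 9, 6, 3]
i=4: vec[4] = (4+6)%7 = 3 → [5, 1, 0, 6, 3, 9, 6, 3]
i=5: vec[5] = (9+3)%7 = 5 → [5, 1, 0, 6, 3, 5, 6, 3]
i=6: vec[6] = (6+5)%7 = 4 → [5, 1, 0, 6, 3, 5, 4, 3]
i=7: vec[7] = (3+4)%7 = 0 → [5, 1, 0, 6, 3, 5, 4, 0]
sum = 24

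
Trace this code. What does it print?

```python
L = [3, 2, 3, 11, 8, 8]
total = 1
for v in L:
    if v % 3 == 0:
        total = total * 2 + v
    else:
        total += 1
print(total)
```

18

v=3: %3==0, total = 1*2+3 = 5
v=2: not %3==0, total = 5+1 = 6
v=3: %3==0, total = 6*2+3 = 15
v=11: not %3==0, total = 15+1 = 16
v=8: not %3==0, total = 16+1 = 17
v=8: not %3==0, total = 17+1 = 18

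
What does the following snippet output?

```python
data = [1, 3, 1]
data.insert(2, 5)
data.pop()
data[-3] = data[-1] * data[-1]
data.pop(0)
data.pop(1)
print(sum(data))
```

3

insert 5 at 2 → [1, 3, 5, 1]
pop() removes 1 → [1, 3, 5]
data[-3] = data[-1]*data[-1] = 5*5 = 25 → [25, 3, 5]
pop(0) removes 25 → [3, 5]
pop(1) removes 5 → [3]
sum = 3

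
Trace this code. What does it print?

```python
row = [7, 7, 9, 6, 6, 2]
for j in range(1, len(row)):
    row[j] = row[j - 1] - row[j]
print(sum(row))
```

-61

j=1: row[1] = 7-7 = 0 → [7, 0, 9, 6, 6, 2]
j=2: row[2] = 0-9 = -9 → [7, 0, -9, 6, 6, 2]
j=3: row[3] = (-9)-6 = -15 → [7, 0, -9, -15, 6, 2]
j=4: row[4] = (-15)-6 = -21 → [7, 0, -9, -15, -21, 2]
j=5: row[5] = (-21)-2 = -23 → [7, 0, -9, -15, -21, -23]
sum = -61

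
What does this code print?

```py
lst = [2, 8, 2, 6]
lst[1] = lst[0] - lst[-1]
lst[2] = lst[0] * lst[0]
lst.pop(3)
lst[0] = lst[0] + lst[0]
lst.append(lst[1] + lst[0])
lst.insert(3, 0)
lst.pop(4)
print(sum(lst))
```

lst[1] = lst[0]-lst[-1] = 2-6 = -4 → [2, -4, 2, 6]
lst[2] = lst[0]*lst[0] = 2*2 = 4 → [2, -4, 4, 6]
pop(3) removes 6 → [2, -4, 4]
lst[0] = lst[0]+lst[0] = 2+2 = 4 → [4, -4, 4]
append lst[1]+lst[0] = (-4)+4 = 0 → [4, -4, 4, 0]
insert 0 at 3 → [4, -4, 4, 0, 0]
pop(4) removes 0 → [4, -4, 4, 0]
sum = 4

4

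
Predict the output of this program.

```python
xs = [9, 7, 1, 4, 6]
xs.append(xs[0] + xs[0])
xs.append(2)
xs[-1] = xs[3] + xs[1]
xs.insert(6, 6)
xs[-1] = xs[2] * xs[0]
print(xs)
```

append xs[0]+xs[0] = 9+9 = 18 → [9, 7, 1, 4, 6, 18]
append 2 → [9, 7, 1, 4, 6, 18, 2]
xs[-1] = xs[3]+xs[1] = 4+7 = 11 → [9, 7, 1, 4, 6, 18, 11]
insert 6 at 6 → [9, 7, 1, 4, 6, 18, 6, 11]
xs[-1] = xs[2]*xs[0] = 1*9 = 9 → [9, 7, 1, 4, 6, 18, 6, 9]

[9, 7, 1, 4, 6, 18, 6, 9]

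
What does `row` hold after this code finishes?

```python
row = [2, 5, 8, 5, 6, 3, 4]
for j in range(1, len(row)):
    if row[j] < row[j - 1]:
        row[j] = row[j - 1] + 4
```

j=1: 5>=2, unchanged → [2, 5, 8, 5, 6, 3, 4]
j=2: 8>=5, unchanged → [2, 5, 8, 5, 6, 3, 4]
j=3: 5<8, row[3] = 8+4 = 12 → [2, 5, 8, 12, 6, 3, 4]
j=4: 6<12, row[4] = 12+4 = 16 → [2, 5, 8, 12, 16, 3, 4]
j=5: 3<16, row[5] = 16+4 = 20 → [2, 5, 8, 12, 16, 20, 4]
j=6: 4<20, row[6] = 20+4 = 24 → [2, 5, 8, 12, 16, 20, 24]

[2, 5, 8, 12, 16, 20, 24]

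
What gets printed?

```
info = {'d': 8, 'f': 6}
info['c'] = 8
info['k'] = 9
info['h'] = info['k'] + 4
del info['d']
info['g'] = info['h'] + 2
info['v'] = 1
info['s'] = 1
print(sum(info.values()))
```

info['c'] = 8 → {'d': 8, 'f': 6, 'c': 8}
info['k'] = 9 → {'d': 8, 'f': 6, 'c': 8, 'k': 9}
info['h'] = info['k']+4 = 13 → {'d': 8, 'f': 6, 'c': 8, 'k': 9, 'h': 13}
del 'd' → {'f': 6, 'c': 8, 'k': 9, 'h': 13}
info['g'] = info['h']+2 = 15 → {'f': 6, 'c': 8, 'k': 9, 'h': 13, 'g': 15}
info['v'] = 1 → {'f': 6, 'c': 8, 'k': 9, 'h': 13, 'g': 15, 'v': 1}
info['s'] = 1 → {'f': 6, 'c': 8, 'k': 9, 'h': 13, 'g': 15, 'v': 1, 's': 1}
sum of values = 53

53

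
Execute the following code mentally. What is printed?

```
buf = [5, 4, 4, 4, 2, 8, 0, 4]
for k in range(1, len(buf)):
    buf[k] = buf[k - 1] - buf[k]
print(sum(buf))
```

-68

k=1: buf[1] = 5-4 = 1 → [5, 1, 4, 4, 2, 8, 0, 4]
k=2: buf[2] = 1-4 = -3 → [5, 1, -3, 4, 2, 8, 0, 4]
k=3: buf[3] = (-3)-4 = -7 → [5, 1, -3, -7, 2, 8, 0, 4]
k=4: buf[4] = (-7)-2 = -9 → [5, 1, -3, -7, -9, 8, 0, 4]
k=5: buf[5] = (-9)-8 = -17 → [5, 1, -3, -7, -9, -17, 0, 4]
k=6: buf[6] = (-17)-0 = -17 → [5, 1, -3, -7, -9, -17, -17, 4]
k=7: buf[7] = (-17)-4 = -21 → [5, 1, -3, -7, -9, -17, -17, -21]
sum = -68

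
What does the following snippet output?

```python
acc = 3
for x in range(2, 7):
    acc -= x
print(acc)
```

x=2: acc = 3-2 = 1
x=3: acc = 1-3 = -2
x=4: acc = (-2)-4 = -6
x=5: acc = (-6)-5 = -11
x=6: acc = (-11)-6 = -17

-17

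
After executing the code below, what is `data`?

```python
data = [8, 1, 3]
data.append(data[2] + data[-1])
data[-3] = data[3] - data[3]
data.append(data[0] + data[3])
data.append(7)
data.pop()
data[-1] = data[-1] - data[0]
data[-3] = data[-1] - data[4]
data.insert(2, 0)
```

[8, 0, 0, 0, 6, 6]

append data[2]+data[-1] = 3+3 = 6 → [8, 1, 3, 6]
data[-3] = data[3]-data[3] = 6-6 = 0 → [8, 0, 3, 6]
append data[0]+data[3] = 8+6 = 14 → [8, 0, 3, 6, 14]
append 7 → [8, 0, 3, 6, 14, 7]
pop() removes 7 → [8, 0, 3, 6, 14]
data[-1] = data[-1]-data[0] = 14-8 = 6 → [8, 0, 3, 6, 6]
data[-3] = data[-1]-data[4] = 6-6 = 0 → [8, 0, 0, 6, 6]
insert 0 at 2 → [8, 0, 0, 0, 6, 6]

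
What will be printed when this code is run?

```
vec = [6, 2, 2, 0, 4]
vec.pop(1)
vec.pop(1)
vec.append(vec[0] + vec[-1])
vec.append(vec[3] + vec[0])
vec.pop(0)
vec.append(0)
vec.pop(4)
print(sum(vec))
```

30

pop(1) removes 2 → [6, 2, 0, 4]
pop(1) removes 2 → [6, 0, 4]
append vec[0]+vec[-1] = 6+4 = 10 → [6, 0, 4, 10]
append vec[3]+vec[0] = 10+6 = 16 → [6, 0, 4, 10, 16]
pop(0) removes 6 → [0, 4, 10, 16]
append 0 → [0, 4, 10, 16, 0]
pop(4) removes 0 → [0, 4, 10, 16]
sum = 30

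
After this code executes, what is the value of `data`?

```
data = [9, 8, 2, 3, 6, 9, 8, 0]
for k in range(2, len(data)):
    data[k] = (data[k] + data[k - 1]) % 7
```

k=2: data[2] = (2+8)%7 = 3 → [9, 8, 3, 3, 6, 9, 8, 0]
k=3: data[3] = (3+3)%7 = 6 → [9, 8, 3, 6, 6, 9, 8, 0]
k=4: data[4] = (6+6)%7 = 5 → [9, 8, 3, 6, 5, 9, 8, 0]
k=5: data[5] = (9+5)%7 = 0 → [9, 8, 3, 6, 5, 0, 8, 0]
k=6: data[6] = (8+0)%7 = 1 → [9, 8, 3, 6, 5, 0, 1, 0]
k=7: data[7] = (0+1)%7 = 1 → [9, 8, 3, 6, 5, 0, 1, 1]

[9, 8, 3, 6, 5, 0, 1, 1]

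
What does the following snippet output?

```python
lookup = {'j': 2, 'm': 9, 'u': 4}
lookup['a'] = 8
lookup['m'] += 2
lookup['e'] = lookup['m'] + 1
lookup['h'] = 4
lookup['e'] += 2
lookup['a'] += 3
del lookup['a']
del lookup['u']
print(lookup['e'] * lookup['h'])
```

56

lookup['a'] = 8 → {'j': 2, 'm': 9, 'u': 4, 'a': 8}
lookup['m'] = 9+2 = 11 → {'j': 2, 'm': 11, 'u': 4, 'a': 8}
lookup['e'] = lookup['m']+1 = 12 → {'j': 2, 'm': 11, 'u': 4, 'a': 8, 'e': 12}
lookup['h'] = 4 → {'j': 2, 'm': 11, 'u': 4, 'a': 8, 'e': 12, 'h': 4}
lookup['e'] = 12+2 = 14 → {'j': 2, 'm': 11, 'u': 4, 'a': 8, 'e': 14, 'h': 4}
lookup['a'] = 8+3 = 11 → {'j': 2, 'm': 11, 'u': 4, 'a': 11, 'e': 14, 'h': 4}
del 'a' → {'j': 2, 'm': 11, 'u': 4, 'e': 14, 'h': 4}
del 'u' → {'j': 2, 'm': 11, 'e': 14, 'h': 4}
lookup['e']*lookup['h'] = 14*4 = 56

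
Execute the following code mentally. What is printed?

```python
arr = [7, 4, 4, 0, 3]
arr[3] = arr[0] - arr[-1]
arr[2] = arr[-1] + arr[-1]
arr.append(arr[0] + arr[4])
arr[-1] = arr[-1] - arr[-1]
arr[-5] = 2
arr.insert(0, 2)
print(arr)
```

[2, 7, 2, 6, 4, 3, 0]

arr[3] = arr[0]-arr[-1] = 7-3 = 4 → [7, 4, 4, 4, 3]
arr[2] = arr[-1]+arr[-1] = 3+3 = 6 → [7, 4, 6, 4, 3]
append arr[0]+arr[4] = 7+3 = 10 → [7, 4, 6, 4, 3, 10]
arr[-1] = arr[-1]-arr[-1] = 10-10 = 0 → [7, 4, 6, 4, 3, 0]
arr[-5] = 2 → [7, 2, 6, 4, 3, 0]
insert 2 at 0 → [2, 7, 2, 6, 4, 3, 0]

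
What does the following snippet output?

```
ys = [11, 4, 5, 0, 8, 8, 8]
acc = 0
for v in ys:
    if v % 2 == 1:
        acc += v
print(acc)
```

16

v=11: odd, acc = 0+11 = 11
v=4: not odd
v=5: odd, acc = 11+5 = 16
v=0: not odd
v=8: not odd
v=8: not odd
v=8: not odd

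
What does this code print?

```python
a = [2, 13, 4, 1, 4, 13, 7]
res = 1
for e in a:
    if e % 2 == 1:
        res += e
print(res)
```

e=2: not odd
e=13: odd, res = 1+13 = 14
e=4: not odd
e=1: odd, res = 14+1 = 15
e=4: not odd
e=13: odd, res = 15+13 = 28
e=7: odd, res = 28+7 = 35

35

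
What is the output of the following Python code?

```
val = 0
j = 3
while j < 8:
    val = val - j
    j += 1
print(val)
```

j=3: val = 0-3 = -3
j=4: val = (-3)-4 = -7
j=5: val = (-7)-5 = -12
j=6: val = (-12)-6 = -18
j=7: val = (-18)-7 = -25

-25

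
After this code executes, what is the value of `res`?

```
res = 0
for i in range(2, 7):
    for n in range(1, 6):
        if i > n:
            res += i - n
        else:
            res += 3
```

65

i=2,n=1: 2>1, res = 0+1 = 1
i=2,n=2: not 2>2, res = 1+3 = 4
i=2,n=3: not 2>3, res = 4+3 = 7
i=2,n=4: not 2>4, res = 7+3 = 10
i=2,n=5: not 2>5, res = 10+3 = 13
i=3,n=1: 3>1, res = 13+2 = 15
i=3,n=2: 3>2, res = 15+1 = 16
i=3,n=3: not 3>3, res = 16+3 = 19
i=3,n=4: not 3>4, res = 19+3 = 22
i=3,n=5: not 3>5, res = 22+3 = 25
i=4,n=1: 4>1, res = 25+3 = 28
i=4,n=2: 4>2, res = 28+2 = 30
i=4,n=3: 4>3, res = 30+1 = 31
i=4,n=4: not 4>4, res = 31+3 = 34
i=4,n=5: not 4>5, res = 34+3 = 37
i=5,n=1: 5>1, res = 37+4 = 41
i=5,n=2: 5>2, res = 41+3 = 44
i=5,n=3: 5>3, res = 44+2 = 46
i=5,n=4: 5>4, res = 46+1 = 47
i=5,n=5: not 5>5, res = 47+3 = 50
i=6,n=1: 6>1, res = 50+5 = 55
i=6,n=2: 6>2, res = 55+4 = 59
i=6,n=3: 6>3, res = 59+3 = 62
i=6,n=4: 6>4, res = 62+2 = 64
i=6,n=5: 6>5, res = 64+1 = 65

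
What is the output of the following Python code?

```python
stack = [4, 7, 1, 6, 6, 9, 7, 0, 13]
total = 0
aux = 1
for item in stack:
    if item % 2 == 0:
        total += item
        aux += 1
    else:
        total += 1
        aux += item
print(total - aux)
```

-21

item=4: even, total = 0+4 = 4; aux=2
item=7: not even, total = 4+1 = 5; aux=9
item=1: not even, total = 5+1 = 6; aux=10
item=6: even, total = 6+6 = 12; aux=11
item=6: even, total = 12+6 = 18; aux=12
item=9: not even, total = 18+1 = 19; aux=21
item=7: not even, total = 19+1 = 20; aux=28
item=0: even, total = 20+0 = 20; aux=29
item=13: not even, total = 20+1 = 21; aux=42
total-aux = 21-42 = -21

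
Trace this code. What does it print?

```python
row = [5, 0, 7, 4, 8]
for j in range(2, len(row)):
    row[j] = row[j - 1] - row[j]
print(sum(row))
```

-32

j=2: row[2] = 0-7 = -7 → [5, 0, -7, 4, 8]
j=3: row[3] = (-7)-4 = -11 → [5, 0, -7, -11, 8]
j=4: row[4] = (-11)-8 = -19 → [5, 0, -7, -11, -19]
sum = -32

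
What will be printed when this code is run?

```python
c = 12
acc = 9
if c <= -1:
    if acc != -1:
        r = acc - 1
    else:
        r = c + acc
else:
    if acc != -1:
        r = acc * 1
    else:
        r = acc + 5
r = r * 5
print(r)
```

45

c=12, acc=9
c <= -1 is False; acc != -1 is True
→ r = acc * 1 = 9
r = 9*5 = 45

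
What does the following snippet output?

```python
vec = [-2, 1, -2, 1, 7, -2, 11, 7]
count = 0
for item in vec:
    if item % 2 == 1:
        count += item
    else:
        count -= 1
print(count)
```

24

item=-2: not odd, count = 0-1 = -1
item=1: odd, count = (-1)+1 = 0
item=-2: not odd, count = 0-1 = -1
item=1: odd, count = (-1)+1 = 0
item=7: odd, count = 0+7 = 7
item=-2: not odd, count = 7-1 = 6
item=11: odd, count = 6+11 = 17
item=7: odd, count = 17+7 = 24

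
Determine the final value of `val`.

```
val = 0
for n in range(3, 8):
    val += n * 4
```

n=3: val = 0+3*4 = 12
n=4: val = 12+4*4 = 28
n=5: val = 28+5*4 = 48
n=6: val = 48+6*4 = 72
n=7: val = 72+7*4 = 100

100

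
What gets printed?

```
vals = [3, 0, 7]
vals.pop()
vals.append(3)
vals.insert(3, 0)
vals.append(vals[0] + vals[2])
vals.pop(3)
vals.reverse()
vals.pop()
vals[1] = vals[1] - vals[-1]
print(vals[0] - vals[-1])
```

6

pop() removes 7 → [3, 0]
append 3 → [3, 0, 3]
insert 0 at 3 → [3, 0, 3, 0]
append vals[0]+vals[2] = 3+3 = 6 → [3, 0, 3, 0, 6]
pop(3) removes 0 → [3, 0, 3, 6]
reverse → [6, 3, 0, 3]
pop() removes 3 → [6, 3, 0]
vals[1] = vals[1]-vals[-1] = 3-0 = 3 → [6, 3, 0]
vals[0]-vals[-1] = 6-0 = 6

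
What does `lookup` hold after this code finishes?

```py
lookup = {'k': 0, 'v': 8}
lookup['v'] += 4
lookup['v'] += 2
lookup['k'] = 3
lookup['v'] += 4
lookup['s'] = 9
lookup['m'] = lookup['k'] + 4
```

lookup['v'] = 8+4 = 12 → {'k': 0, 'v': 12}
lookup['v'] = 12+2 = 14 → {'k': 0, 'v': 14}
lookup['k'] = 3 → {'k': 3, 'v': 14}
lookup['v'] = 14+4 = 18 → {'k': 3, 'v': 18}
lookup['s'] = 9 → {'k': 3, 'v': 18, 's': 9}
lookup['m'] = lookup['k']+4 = 7 → {'k': 3, 'v': 18, 's': 9, 'm': 7}

{'k': 3, 'v': 18, 's': 9, 'm': 7}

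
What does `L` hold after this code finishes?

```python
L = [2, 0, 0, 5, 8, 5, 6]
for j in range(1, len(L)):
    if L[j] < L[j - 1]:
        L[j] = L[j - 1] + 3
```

j=1: 0<2, L[1] = 2+3 = 5 → [2, 5, 0, 5, 8, 5, 6]
j=2: 0<5, L[2] = 5+3 = 8 → [2, 5, 8, 5, 8, 5, 6]
j=3: 5<8, L[3] = 8+3 = 11 → [2, 5, 8, 11, 8, 5, 6]
j=4: 8<11, L[4] = 11+3 = 14 → [2, 5, 8, 11, 14, 5, 6]
j=5: 5<14, L[5] = 14+3 = 17 → [2, 5, 8, 11, 14, 17, 6]
j=6: 6<17, L[6] = 17+3 = 20 → [2, 5, 8, 11, 14, 17, 20]

[2, 5, 8, 11, 14, 17, 20]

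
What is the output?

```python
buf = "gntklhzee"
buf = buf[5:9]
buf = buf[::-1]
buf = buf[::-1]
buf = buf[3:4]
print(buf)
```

e

slice [5:9] → 'hzee'
reverse → 'eezh'
reverse → 'hzee'
slice [3:4] → 'e'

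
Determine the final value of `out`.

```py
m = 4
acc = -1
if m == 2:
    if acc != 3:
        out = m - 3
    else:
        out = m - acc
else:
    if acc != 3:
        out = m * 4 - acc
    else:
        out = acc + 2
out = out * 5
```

85

m=4, acc=-1
m == 2 is False; acc != 3 is True
→ out = m * 4 - acc = 17
out = 17*5 = 85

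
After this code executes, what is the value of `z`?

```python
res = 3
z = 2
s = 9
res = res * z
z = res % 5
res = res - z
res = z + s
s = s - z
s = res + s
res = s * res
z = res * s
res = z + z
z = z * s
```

res = 3*2 = 6
z = 6%5 = 1
res = 6-1 = 5
res = 1+9 = 10
s = 9-1 = 8
s = 10+8 = 18
res = 18*10 = 180
z = 180*18 = 3240
res = 3240+3240 = 6480
z = 3240*18 = 58320

58320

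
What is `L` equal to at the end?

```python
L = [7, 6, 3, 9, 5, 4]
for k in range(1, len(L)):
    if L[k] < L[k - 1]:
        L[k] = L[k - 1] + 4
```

[7, 11, 15, 19, 23, 27]

k=1: 6<7, L[1] = 7+4 = 11 → [7, 11, 3, 9, 5, 4]
k=2: 3<11, L[2] = 11+4 = 15 → [7, 11, 15, 9, 5, 4]
k=3: 9<15, L[3] = 15+4 = 19 → [7, 11, 15, 19, 5, 4]
k=4: 5<19, L[4] = 19+4 = 23 → [7, 11, 15, 19, 23, 4]
k=5: 4<23, L[5] = 23+4 = 27 → [7, 11, 15, 19, 23, 27]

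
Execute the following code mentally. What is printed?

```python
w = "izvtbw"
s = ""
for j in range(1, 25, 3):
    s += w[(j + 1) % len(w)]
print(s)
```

j=1: add w[2]='v' → 'v'
j=4: add w[5]='w' → 'vw'
j=7: add w[2]='v' → 'vwv'
j=10: add w[5]='w' → 'vwvw'
j=13: add w[2]='v' → 'vwvwv'
j=16: add w[5]='w' → 'vwvwvw'
j=19: add w[2]='v' → 'vwvwvwv'
j=22: add w[5]='w' → 'vwvwvwvw'

vwvwvwvw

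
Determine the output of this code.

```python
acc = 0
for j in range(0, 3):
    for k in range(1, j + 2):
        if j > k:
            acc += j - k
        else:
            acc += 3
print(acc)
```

j=0,k=1: not 0>1, acc = 0+3 = 3
j=1,k=1: not 1>1, acc = 3+3 = 6
j=1,k=2: not 1>2, acc = 6+3 = 9
j=2,k=1: 2>1, acc = 9+1 = 10
j=2,k=2: not 2>2, acc = 10+3 = 13
j=2,k=3: not 2>3, acc = 13+3 = 16

16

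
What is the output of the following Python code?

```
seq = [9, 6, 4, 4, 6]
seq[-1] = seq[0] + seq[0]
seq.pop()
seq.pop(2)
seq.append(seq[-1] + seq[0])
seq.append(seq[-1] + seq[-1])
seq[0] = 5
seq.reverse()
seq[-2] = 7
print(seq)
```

seq[-1] = seq[0]+seq[0] = 9+9 = 18 → [9, 6, 4, 4, 18]
pop() removes 18 → [9, 6, 4, 4]
pop(2) removes 4 → [9, 6, 4]
append seq[-1]+seq[0] = 4+9 = 13 → [9, 6, 4, 13]
append seq[-1]+seq[-1] = 13+13 = 26 → [9, 6, 4, 13, 26]
seq[0] = 5 → [5, 6, 4, 13, 26]
reverse → [26, 13, 4, 6, 5]
seq[-2] = 7 → [26, 13, 4, 7, 5]

[26, 13, 4, 7, 5]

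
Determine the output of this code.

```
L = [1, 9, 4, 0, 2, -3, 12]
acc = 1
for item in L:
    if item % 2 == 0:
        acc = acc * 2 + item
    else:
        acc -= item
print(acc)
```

-90

item=1: not even, acc = 1-1 = 0
item=9: not even, acc = 0-9 = -9
item=4: even, acc = (-9)*2+4 = -14
item=0: even, acc = (-14)*2+0 = -28
item=2: even, acc = (-28)*2+2 = -54
item=-3: not even, acc = (-54)-(-3) = -51
item=12: even, acc = (-51)*2+12 = -90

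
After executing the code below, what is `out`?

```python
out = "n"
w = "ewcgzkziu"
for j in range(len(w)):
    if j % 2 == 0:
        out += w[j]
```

'neczzu'

j=0: add 'e' → 'ne'
j=1: skip
j=2: add 'c' → 'nec'
j=3: skip
j=4: add 'z' → 'necz'
j=5: skip
j=6: add 'z' → 'neczz'
j=7: skip
j=8: add 'u' → 'neczzu'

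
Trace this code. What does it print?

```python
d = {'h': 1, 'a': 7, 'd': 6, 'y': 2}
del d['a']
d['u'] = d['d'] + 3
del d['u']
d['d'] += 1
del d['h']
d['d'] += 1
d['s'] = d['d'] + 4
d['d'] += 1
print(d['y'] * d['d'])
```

18

del 'a' → {'h': 1, 'd': 6, 'y': 2}
d['u'] = d['d']+3 = 9 → {'h': 1, 'd': 6, 'y': 2, 'u': 9}
del 'u' → {'h': 1, 'd': 6, 'y': 2}
d['d'] = 6+1 = 7 → {'h': 1, 'd': 7, 'y': 2}
del 'h' → {'d': 7, 'y': 2}
d['d'] = 7+1 = 8 → {'d': 8, 'y': 2}
d['s'] = d['d']+4 = 12 → {'d': 8, 'y': 2, 's': 12}
d['d'] = 8+1 = 9 → {'d': 9, 'y': 2, 's': 12}
d['y']*d['d'] = 2*9 = 18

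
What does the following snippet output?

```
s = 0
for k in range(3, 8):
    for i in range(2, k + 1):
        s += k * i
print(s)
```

430

k=3,i=2: s = 0+6 = 6
k=3,i=3: s = 6+9 = 15
k=4,i=2: s = 15+8 = 23
k=4,i=3: s = 23+12 = 35
k=4,i=4: s = 35+16 = 51
k=5,i=2: s = 51+10 = 61
k=5,i=3: s = 61+15 = 76
k=5,i=4: s = 76+20 = 96
k=5,i=5: s = 96+25 = 121
k=6,i=2: s = 121+12 = 133
k=6,i=3: s = 133+18 = 151
k=6,i=4: s = 151+24 = 175
k=6,i=5: s = 175+30 = 205
k=6,i=6: s = 205+36 = 241
k=7,i=2: s = 241+14 = 255
k=7,i=3: s = 255+21 = 276
k=7,i=4: s = 276+28 = 304
k=7,i=5: s = 304+35 = 339
k=7,i=6: s = 339+42 = 381
k=7,i=7: s = 381+49 = 430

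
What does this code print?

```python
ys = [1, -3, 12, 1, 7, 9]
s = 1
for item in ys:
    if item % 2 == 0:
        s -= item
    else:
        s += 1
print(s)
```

item=1: not even, s = 1+1 = 2
item=-3: not even, s = 2+1 = 3
item=12: even, s = 3-12 = -9
item=1: not even, s = (-9)+1 = -8
item=7: not even, s = (-8)+1 = -7
item=9: not even, s = (-7)+1 = -6

-6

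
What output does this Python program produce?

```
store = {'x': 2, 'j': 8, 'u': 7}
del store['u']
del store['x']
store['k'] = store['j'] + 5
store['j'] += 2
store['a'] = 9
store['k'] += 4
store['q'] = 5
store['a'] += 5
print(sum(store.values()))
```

del 'u' → {'x': 2, 'j': 8}
del 'x' → {'j': 8}
store['k'] = store['j']+5 = 13 → {'j': 8, 'k': 13}
store['j'] = 8+2 = 10 → {'j': 10, 'k': 13}
store['a'] = 9 → {'j': 10, 'k': 13, 'a': 9}
store['k'] = 13+4 = 17 → {'j': 10, 'k': 17, 'a': 9}
store['q'] = 5 → {'j': 10, 'k': 17, 'a': 9, 'q': 5}
store['a'] = 9+5 = 14 → {'j': 10, 'k': 17, 'a': 14, 'q': 5}
sum of values = 46

46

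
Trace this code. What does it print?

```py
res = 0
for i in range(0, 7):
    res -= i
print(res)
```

i=0: res = 0-0 = 0
i=1: res = 0-1 = -1
i=2: res = (-1)-2 = -3
i=3: res = (-3)-3 = -6
i=4: res = (-6)-4 = -10
i=5: res = (-10)-5 = -15
i=6: res = (-15)-6 = -21

-21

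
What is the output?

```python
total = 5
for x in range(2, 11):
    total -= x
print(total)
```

-49

x=2: total = 5-2 = 3
x=3: total = 3-3 = 0
x=4: total = 0-4 = -4
x=5: total = (-4)-5 = -9
x=6: total = (-9)-6 = -15
x=7: total = (-15)-7 = -22
x=8: total = (-22)-8 = -30
x=9: total = (-30)-9 = -39
x=10: total = (-39)-10 = -49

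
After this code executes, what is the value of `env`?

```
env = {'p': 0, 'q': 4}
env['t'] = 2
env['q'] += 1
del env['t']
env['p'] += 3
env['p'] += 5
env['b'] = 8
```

env['t'] = 2 → {'p': 0, 'q': 4, 't': 2}
env['q'] = 4+1 = 5 → {'p': 0, 'q': 5, 't': 2}
del 't' → {'p': 0, 'q': 5}
env['p'] = 0+3 = 3 → {'p': 3, 'q': 5}
env['p'] = 3+5 = 8 → {'p': 8, 'q': 5}
env['b'] = 8 → {'p': 8, 'q': 5, 'b': 8}

{'p': 8, 'q': 5, 'b': 8}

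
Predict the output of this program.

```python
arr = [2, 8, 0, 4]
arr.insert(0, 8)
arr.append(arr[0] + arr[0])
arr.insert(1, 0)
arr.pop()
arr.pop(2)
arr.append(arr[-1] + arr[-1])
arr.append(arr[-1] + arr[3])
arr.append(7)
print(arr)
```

insert 8 at 0 → [8, 2, 8, 0, 4]
append arr[0]+arr[0] = 8+8 = 16 → [8, 2, 8, 0, 4, 16]
insert 0 at 1 → [8, 0, 2, 8, 0, 4, 16]
pop() removes 16 → [8, 0, 2, 8, 0, 4]
pop(2) removes 2 → [8, 0, 8, 0, 4]
append arr[-1]+arr[-1] = 4+4 = 8 → [8, 0, 8, 0, 4, 8]
append arr[-1]+arr[3] = 8+0 = 8 → [8, 0, 8, 0, 4, 8, 8]
append 7 → [8, 0, 8, 0, 4, 8, 8, 7]

[8, 0, 8, 0, 4, 8, 8, 7]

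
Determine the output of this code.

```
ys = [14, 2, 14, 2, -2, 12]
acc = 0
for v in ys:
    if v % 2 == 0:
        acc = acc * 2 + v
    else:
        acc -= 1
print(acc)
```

v=14: even, acc = 0*2+14 = 14
v=2: even, acc = 14*2+2 = 30
v=14: even, acc = 30*2+14 = 74
v=2: even, acc = 74*2+2 = 150
v=-2: even, acc = 150*2+(-2) = 298
v=12: even, acc = 298*2+12 = 608

608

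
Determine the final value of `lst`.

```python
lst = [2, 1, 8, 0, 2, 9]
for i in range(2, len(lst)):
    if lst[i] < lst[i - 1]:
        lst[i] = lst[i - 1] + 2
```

[2, 1, 8, 10, 12, 14]

i=2: 8>=1, unchanged → [2, 1, 8, 0, 2, 9]
i=3: 0<8, lst[3] = 8+2 = 10 → [2, 1, 8, 10, 2, 9]
i=4: 2<10, lst[4] = 10+2 = 12 → [2, 1, 8, 10, 12, 9]
i=5: 9<12, lst[5] = 12+2 = 14 → [2, 1, 8, 10, 12, 14]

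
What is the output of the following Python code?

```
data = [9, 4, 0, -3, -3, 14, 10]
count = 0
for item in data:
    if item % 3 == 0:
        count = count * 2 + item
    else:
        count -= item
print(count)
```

item=9: %3==0, count = 0*2+9 = 9
item=4: not %3==0, count = 9-4 = 5
item=0: %3==0, count = 5*2+0 = 10
item=-3: %3==0, count = 10*2+(-3) = 17
item=-3: %3==0, count = 17*2+(-3) = 31
item=14: not %3==0, count = 31-14 = 17
item=10: not %3==0, count = 17-10 = 7

7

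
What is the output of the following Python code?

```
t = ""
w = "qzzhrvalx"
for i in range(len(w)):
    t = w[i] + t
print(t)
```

xlavrhzzq

i=0: prepend 'q' → 'q'
i=1: prepend 'z' → 'zq'
i=2: prepend 'z' → 'zzq'
i=3: prepend 'h' → 'hzzq'
i=4: prepend 'r' → 'rhzzq'
i=5: prepend 'v' → 'vrhzzq'
i=6: prepend 'a' → 'avrhzzq'
i=7: prepend 'l' → 'lavrhzzq'
i=8: prepend 'x' → 'xlavrhzzq'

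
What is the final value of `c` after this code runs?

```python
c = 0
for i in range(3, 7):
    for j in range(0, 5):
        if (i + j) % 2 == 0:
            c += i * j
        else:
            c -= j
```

i=3,j=0: odd sum, c = 0-0 = 0
i=3,j=1: even sum, c = 0+3 = 3
i=3,j=2: odd sum, c = 3-2 = 1
i=3,j=3: even sum, c = 1+9 = 10
i=3,j=4: odd sum, c = 10-4 = 6
i=4,j=0: even sum, c = 6+0 = 6
i=4,j=1: odd sum, c = 6-1 = 5
i=4,j=2: even sum, c = 5+8 = 13
i=4,j=3: odd sum, c = 13-3 = 10
i=4,j=4: even sum, c = 10+16 = 26
i=5,j=0: odd sum, c = 26-0 = 26
i=5,j=1: even sum, c = 26+5 = 31
i=5,j=2: odd sum, c = 31-2 = 29
i=5,j=3: even sum, c = 29+15 = 44
i=5,j=4: odd sum, c = 44-4 = 40
i=6,j=0: even sum, c = 40+0 = 40
i=6,j=1: odd sum, c = 40-1 = 39
i=6,j=2: even sum, c = 39+12 = 51
i=6,j=3: odd sum, c = 51-3 = 48
i=6,j=4: even sum, c = 48+24 = 72

72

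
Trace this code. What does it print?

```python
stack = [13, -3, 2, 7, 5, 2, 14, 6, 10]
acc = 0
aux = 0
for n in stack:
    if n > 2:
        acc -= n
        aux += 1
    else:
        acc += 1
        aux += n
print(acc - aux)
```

-59

n=13: >2, acc = 0-13 = -13; aux=1
n=-3: not >2, acc = (-13)+1 = -12; aux=-2
n=2: not >2, acc = (-12)+1 = -11; aux=0
n=7: >2, acc = (-11)-7 = -18; aux=1
n=5: >2, acc = (-18)-5 = -23; aux=2
n=2: not >2, acc = (-23)+1 = -22; aux=4
n=14: >2, acc = (-22)-14 = -36; aux=5
n=6: >2, acc = (-36)-6 = -42; aux=6
n=10: >2, acc = (-42)-10 = -52; aux=7
acc-aux = (-52)-7 = -59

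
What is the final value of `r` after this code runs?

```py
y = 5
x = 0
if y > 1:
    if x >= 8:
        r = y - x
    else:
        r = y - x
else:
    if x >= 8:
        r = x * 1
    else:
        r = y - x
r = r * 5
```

y=5, x=0
y > 1 is True; x >= 8 is False
→ r = y - x = 5
r = 5*5 = 25

25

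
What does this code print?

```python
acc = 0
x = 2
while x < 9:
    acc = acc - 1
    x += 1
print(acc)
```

x=2: acc = 0-1 = -1
x=3: acc = (-1)-1 = -2
x=4: acc = (-2)-1 = -3
x=5: acc = (-3)-1 = -4
x=6: acc = (-4)-1 = -5
x=7: acc = (-5)-1 = -6
x=8: acc = (-6)-1 = -7

-7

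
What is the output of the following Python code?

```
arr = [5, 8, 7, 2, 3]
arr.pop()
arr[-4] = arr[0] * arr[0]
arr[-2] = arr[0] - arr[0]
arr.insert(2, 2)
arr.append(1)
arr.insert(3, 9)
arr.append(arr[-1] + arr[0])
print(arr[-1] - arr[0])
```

pop() removes 3 → [5, 8, 7, 2]
arr[-4] = arr[0]*arr[0] = 5*5 = 25 → [25, 8, 7, 2]
arr[-2] = arr[0]-arr[0] = 25-25 = 0 → [25, 8, 0, 2]
insert 2 at 2 → [25, 8, 2, 0, 2]
append 1 → [25, 8, 2, 0, 2, 1]
insert 9 at 3 → [25, 8, 2, 9, 0, 2, 1]
append arr[-1]+arr[0] = 1+25 = 26 → [25, 8, 2, 9, 0, 2, 1, 26]
arr[-1]-arr[0] = 26-25 = 1

1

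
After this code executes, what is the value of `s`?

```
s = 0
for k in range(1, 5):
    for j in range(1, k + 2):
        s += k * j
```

k=1,j=1: s = 0+1 = 1
k=1,j=2: s = 1+2 = 3
k=2,j=1: s = 3+2 = 5
k=2,j=2: s = 5+4 = 9
k=2,j=3: s = 9+6 = 15
k=3,j=1: s = 15+3 = 18
k=3,j=2: s = 18+6 = 24
k=3,j=3: s = 24+9 = 33
k=3,j=4: s = 33+12 = 45
k=4,j=1: s = 45+4 = 49
k=4,j=2: s = 49+8 = 57
k=4,j=3: s = 57+12 = 69
k=4,j=4: s = 69+16 = 85
k=4,j=5: s = 85+20 = 105

105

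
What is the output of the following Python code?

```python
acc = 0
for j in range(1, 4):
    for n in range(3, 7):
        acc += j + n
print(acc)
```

j=1,n=3: acc = 0+4 = 4
j=1,n=4: acc = 4+5 = 9
j=1,n=5: acc = 9+6 = 15
j=1,n=6: acc = 15+7 = 22
j=2,n=3: acc = 22+5 = 27
j=2,n=4: acc = 27+6 = 33
j=2,n=5: acc = 33+7 = 40
j=2,n=6: acc = 40+8 = 48
j=3,n=3: acc = 48+6 = 54
j=3,n=4: acc = 54+7 = 61
j=3,n=5: acc = 61+8 = 69
j=3,n=6: acc = 69+9 = 78

78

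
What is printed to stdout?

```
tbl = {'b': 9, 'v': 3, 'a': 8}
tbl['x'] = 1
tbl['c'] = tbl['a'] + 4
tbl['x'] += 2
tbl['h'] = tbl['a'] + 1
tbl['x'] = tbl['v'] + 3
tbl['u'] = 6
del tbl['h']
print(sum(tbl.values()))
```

tbl['x'] = 1 → {'b': 9, 'v': 3, 'a': 8, 'x': 1}
tbl['c'] = tbl['a']+4 = 12 → {'b': 9, 'v': 3, 'a': 8, 'x': 1, 'c': 12}
tbl['x'] = 1+2 = 3 → {'b': 9, 'v': 3, 'a': 8, 'x': 3, 'c': 12}
tbl['h'] = tbl['a']+1 = 9 → {'b': 9, 'v': 3, 'a': 8, 'x': 3, 'c': 12, 'h': 9}
tbl['x'] = tbl['v']+3 = 6 → {'b': 9, 'v': 3, 'a': 8, 'x': 6, 'c': 12, 'h': 9}
tbl['u'] = 6 → {'b': 9, 'v': 3, 'a': 8, 'x': 6, 'c': 12, 'h': 9, 'u': 6}
del 'h' → {'b': 9, 'v': 3, 'a': 8, 'x': 6, 'c': 12, 'u': 6}
sum of values = 44

44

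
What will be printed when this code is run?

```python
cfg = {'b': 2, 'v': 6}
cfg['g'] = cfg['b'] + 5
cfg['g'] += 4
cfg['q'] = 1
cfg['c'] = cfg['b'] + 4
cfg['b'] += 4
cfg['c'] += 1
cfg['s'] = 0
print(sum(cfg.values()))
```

cfg['g'] = cfg['b']+5 = 7 → {'b': 2, 'v': 6, 'g': 7}
cfg['g'] = 7+4 = 11 → {'b': 2, 'v': 6, 'g': 11}
cfg['q'] = 1 → {'b': 2, 'v': 6, 'g': 11, 'q': 1}
cfg['c'] = cfg['b']+4 = 6 → {'b': 2, 'v': 6, 'g': 11, 'q': 1, 'c': 6}
cfg['b'] = 2+4 = 6 → {'b': 6, 'v': 6, 'g': 11, 'q': 1, 'c': 6}
cfg['c'] = 6+1 = 7 → {'b': 6, 'v': 6, 'g': 11, 'q': 1, 'c': 7}
cfg['s'] = 0 → {'b': 6, 'v': 6, 'g': 11, 'q': 1, 'c': 7, 's': 0}
sum of values = 31

31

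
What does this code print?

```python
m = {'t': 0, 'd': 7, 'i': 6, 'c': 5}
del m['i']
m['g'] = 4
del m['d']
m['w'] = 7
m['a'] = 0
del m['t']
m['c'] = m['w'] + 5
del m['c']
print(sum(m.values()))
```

del 'i' → {'t': 0, 'd': 7, 'c': 5}
m['g'] = 4 → {'t': 0, 'd': 7, 'c': 5, 'g': 4}
del 'd' → {'t': 0, 'c': 5, 'g': 4}
m['w'] = 7 → {'t': 0, 'c': 5, 'g': 4, 'w': 7}
m['a'] = 0 → {'t': 0, 'c': 5, 'g': 4, 'w': 7, 'a': 0}
del 't' → {'c': 5, 'g': 4, 'w': 7, 'a': 0}
m['c'] = m['w']+5 = 12 → {'c': 12, 'g': 4, 'w': 7, 'a': 0}
del 'c' → {'g': 4, 'w': 7, 'a': 0}
sum of values = 11

11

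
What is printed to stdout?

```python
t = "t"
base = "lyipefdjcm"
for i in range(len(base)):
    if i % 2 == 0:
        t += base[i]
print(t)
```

tliedc

i=0: add 'l' → 'tl'
i=1: skip
i=2: add 'i' → 'tli'
i=3: skip
i=4: add 'e' → 'tlie'
i=5: skip
i=6: add 'd' → 'tlied'
i=7: skip
i=8: add 'c' → 'tliedc'
i=9: skip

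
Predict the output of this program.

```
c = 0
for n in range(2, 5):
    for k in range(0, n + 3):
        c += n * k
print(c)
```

n=2,k=0: c = 0+0 = 0
n=2,k=1: c = 0+2 = 2
n=2,k=2: c = 2+4 = 6
n=2,k=3: c = 6+6 = 12
n=2,k=4: c = 12+8 = 20
n=3,k=0: c = 20+0 = 20
n=3,k=1: c = 20+3 = 23
n=3,k=2: c = 23+6 = 29
n=3,k=3: c = 29+9 = 38
n=3,k=4: c = 38+12 = 50
n=3,k=5: c = 50+15 = 65
n=4,k=0: c = 65+0 = 65
n=4,k=1: c = 65+4 = 69
n=4,k=2: c = 69+8 = 77
n=4,k=3: c = 77+12 = 89
n=4,k=4: c = 89+16 = 105
n=4,k=5: c = 105+20 = 125
n=4,k=6: c = 125+24 = 149

149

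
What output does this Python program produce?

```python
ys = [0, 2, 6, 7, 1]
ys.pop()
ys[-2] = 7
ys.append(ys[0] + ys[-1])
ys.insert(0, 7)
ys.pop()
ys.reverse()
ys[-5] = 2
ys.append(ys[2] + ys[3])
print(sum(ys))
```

pop() removes 1 → [0, 2, 6, 7]
ys[-2] = 7 → [0, 2, 7, 7]
append ys[0]+ys[-1] = 0+7 = 7 → [0, 2, 7, 7, 7]
insert 7 at 0 → [7, 0, 2, 7, 7, 7]
pop() removes 7 → [7, 0, 2, 7, 7]
reverse → [7, 7, 2, 0, 7]
ys[-5] = 2 → [2, 7, 2, 0, 7]
append ys[2]+ys[3] = 2+0 = 2 → [2, 7, 2, 0, 7, 2]
sum = 20

20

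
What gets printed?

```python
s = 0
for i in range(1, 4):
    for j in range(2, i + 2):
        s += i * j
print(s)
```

i=1,j=2: s = 0+2 = 2
i=2,j=2: s = 2+4 = 6
i=2,j=3: s = 6+6 = 12
i=3,j=2: s = 12+6 = 18
i=3,j=3: s = 18+9 = 27
i=3,j=4: s = 27+12 = 39

39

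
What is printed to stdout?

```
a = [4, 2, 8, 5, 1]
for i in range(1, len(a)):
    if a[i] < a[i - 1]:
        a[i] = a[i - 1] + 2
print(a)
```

i=1: 2<4, a[1] = 4+2 = 6 → [4, 6, 8, 5, 1]
i=2: 8>=6, unchanged → [4, 6, 8, 5, 1]
i=3: 5<8, a[3] = 8+2 = 10 → [4, 6, 8, 10, 1]
i=4: 1<10, a[4] = 10+2 = 12 → [4, 6, 8, 10, 12]

[4, 6, 8, 10, 12]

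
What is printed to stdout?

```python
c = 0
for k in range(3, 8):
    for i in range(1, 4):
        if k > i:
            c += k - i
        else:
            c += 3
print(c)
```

48

k=3,i=1: 3>1, c = 0+2 = 2
k=3,i=2: 3>2, c = 2+1 = 3
k=3,i=3: not 3>3, c = 3+3 = 6
k=4,i=1: 4>1, c = 6+3 = 9
k=4,i=2: 4>2, c = 9+2 = 11
k=4,i=3: 4>3, c = 11+1 = 12
k=5,i=1: 5>1, c = 12+4 = 16
k=5,i=2: 5>2, c = 16+3 = 19
k=5,i=3: 5>3, c = 19+2 = 21
k=6,i=1: 6>1, c = 21+5 = 26
k=6,i=2: 6>2, c = 26+4 = 30
k=6,i=3: 6>3, c = 30+3 = 33
k=7,i=1: 7>1, c = 33+6 = 39
k=7,i=2: 7>2, c = 39+5 = 44
k=7,i=3: 7>3, c = 44+4 = 48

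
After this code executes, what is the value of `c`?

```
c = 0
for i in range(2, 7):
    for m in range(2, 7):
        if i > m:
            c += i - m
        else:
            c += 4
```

80

i=2,m=2: not 2>2, c = 0+4 = 4
i=2,m=3: not 2>3, c = 4+4 = 8
i=2,m=4: not 2>4, c = 8+4 = 12
i=2,m=5: not 2>5, c = 12+4 = 16
i=2,m=6: not 2>6, c = 16+4 = 20
i=3,m=2: 3>2, c = 20+1 = 21
i=3,m=3: not 3>3, c = 21+4 = 25
i=3,m=4: not 3>4, c = 25+4 = 29
i=3,m=5: not 3>5, c = 29+4 = 33
i=3,m=6: not 3>6, c = 33+4 = 37
i=4,m=2: 4>2, c = 37+2 = 39
i=4,m=3: 4>3, c = 39+1 = 40
i=4,m=4: not 4>4, c = 40+4 = 44
i=4,m=5: not 4>5, c = 44+4 = 48
i=4,m=6: not 4>6, c = 48+4 = 52
i=5,m=2: 5>2, c = 52+3 = 55
i=5,m=3: 5>3, c = 55+2 = 57
i=5,m=4: 5>4, c = 57+1 = 58
i=5,m=5: not 5>5, c = 58+4 = 62
i=5,m=6: not 5>6, c = 62+4 = 66
i=6,m=2: 6>2, c = 66+4 = 70
i=6,m=3: 6>3, c = 70+3 = 73
i=6,m=4: 6>4, c = 73+2 = 75
i=6,m=5: 6>5, c = 75+1 = 76
i=6,m=6: not 6>6, c = 76+4 = 80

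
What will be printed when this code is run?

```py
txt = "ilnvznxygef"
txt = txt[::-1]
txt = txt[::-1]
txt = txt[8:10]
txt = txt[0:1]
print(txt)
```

reverse → 'fegyxnzvnli'
reverse → 'ilnvznxygef'
slice [8:10] → 'ge'
slice [0:1] → 'g'

g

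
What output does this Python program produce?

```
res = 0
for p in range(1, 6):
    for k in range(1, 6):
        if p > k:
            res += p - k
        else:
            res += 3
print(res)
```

65

p=1,k=1: not 1>1, res = 0+3 = 3
p=1,k=2: not 1>2, res = 3+3 = 6
p=1,k=3: not 1>3, res = 6+3 = 9
p=1,k=4: not 1>4, res = 9+3 = 12
p=1,k=5: not 1>5, res = 12+3 = 15
p=2,k=1: 2>1, res = 15+1 = 16
p=2,k=2: not 2>2, res = 16+3 = 19
p=2,k=3: not 2>3, res = 19+3 = 22
p=2,k=4: not 2>4, res = 22+3 = 25
p=2,k=5: not 2>5, res = 25+3 = 28
p=3,k=1: 3>1, res = 28+2 = 30
p=3,k=2: 3>2, res = 30+1 = 31
p=3,k=3: not 3>3, res = 31+3 = 34
p=3,k=4: not 3>4, res = 34+3 = 37
p=3,k=5: not 3>5, res = 37+3 = 40
p=4,k=1: 4>1, res = 40+3 = 43
p=4,k=2: 4>2, res = 43+2 = 45
p=4,k=3: 4>3, res = 45+1 = 46
p=4,k=4: not 4>4, res = 46+3 = 49
p=4,k=5: not 4>5, res = 49+3 = 52
p=5,k=1: 5>1, res = 52+4 = 56
p=5,k=2: 5>2, res = 56+3 = 59
p=5,k=3: 5>3, res = 59+2 = 61
p=5,k=4: 5>4, res = 61+1 = 62
p=5,k=5: not 5>5, res = 62+3 = 65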